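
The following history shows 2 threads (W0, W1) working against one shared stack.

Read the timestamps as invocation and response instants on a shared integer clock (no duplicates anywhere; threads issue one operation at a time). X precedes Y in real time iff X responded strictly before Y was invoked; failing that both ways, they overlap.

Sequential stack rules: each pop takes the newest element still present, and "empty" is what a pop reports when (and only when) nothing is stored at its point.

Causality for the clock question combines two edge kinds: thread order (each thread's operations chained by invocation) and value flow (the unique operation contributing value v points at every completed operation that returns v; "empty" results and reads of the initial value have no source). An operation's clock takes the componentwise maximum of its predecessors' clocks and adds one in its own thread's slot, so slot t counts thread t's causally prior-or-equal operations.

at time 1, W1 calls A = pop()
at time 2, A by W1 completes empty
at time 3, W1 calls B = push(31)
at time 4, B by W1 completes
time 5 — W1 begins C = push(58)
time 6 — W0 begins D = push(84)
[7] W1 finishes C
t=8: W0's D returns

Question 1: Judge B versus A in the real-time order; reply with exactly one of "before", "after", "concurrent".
after

B spans [3,4], A spans [1,2]
resp(A)=2 < inv(B)=3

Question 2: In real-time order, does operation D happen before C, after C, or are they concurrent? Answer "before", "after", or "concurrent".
concurrent

D spans [6,8], C spans [5,7]
the intervals overlap in both directions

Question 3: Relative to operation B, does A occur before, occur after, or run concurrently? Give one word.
before

A spans [1,2], B spans [3,4]
resp(A)=2 < inv(B)=3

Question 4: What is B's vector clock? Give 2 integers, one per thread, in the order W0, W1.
(0, 2)

root op A, invoked 1: fresh clock plus W1's own tick → (0, 1)
root op D, invoked 6: fresh clock plus W0's own tick → (1, 0)
B (invocation 3): componentwise max over VC(A)=(0, 1), +1 at W1, giving (0, 2)
C (invocation 5): componentwise max over VC(B)=(0, 2), +1 at W1, giving (0, 3)
target: VC(B) = (0, 2)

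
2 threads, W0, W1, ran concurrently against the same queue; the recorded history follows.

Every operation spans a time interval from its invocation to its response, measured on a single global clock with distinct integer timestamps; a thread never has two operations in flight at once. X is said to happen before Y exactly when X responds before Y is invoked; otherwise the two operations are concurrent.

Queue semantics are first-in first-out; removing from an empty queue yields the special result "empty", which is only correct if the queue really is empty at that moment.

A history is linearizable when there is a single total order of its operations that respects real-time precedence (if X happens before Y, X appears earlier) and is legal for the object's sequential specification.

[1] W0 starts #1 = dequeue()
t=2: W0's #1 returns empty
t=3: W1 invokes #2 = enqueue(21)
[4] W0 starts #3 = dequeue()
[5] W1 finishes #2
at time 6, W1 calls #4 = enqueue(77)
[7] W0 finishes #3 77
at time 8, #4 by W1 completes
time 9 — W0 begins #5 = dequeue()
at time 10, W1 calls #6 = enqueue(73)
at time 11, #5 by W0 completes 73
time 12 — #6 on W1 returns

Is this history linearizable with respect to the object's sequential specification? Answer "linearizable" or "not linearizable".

not linearizable

through event 6 a valid linearization exists; event 7 (#3 responding at time 7) ends that
all 2 real-time-respecting orders fail — 3 completed queue operations, no legal replay
including or dropping the 1 pending operation (#4) in any combination fails
for example #1, #2, #3 (pending dropped) fails at step 3: #3 dequeue() → 77 is not legal there
for example #1, #3, #2 (pending dropped) fails at step 2: #3 dequeue() → 77 is not legal there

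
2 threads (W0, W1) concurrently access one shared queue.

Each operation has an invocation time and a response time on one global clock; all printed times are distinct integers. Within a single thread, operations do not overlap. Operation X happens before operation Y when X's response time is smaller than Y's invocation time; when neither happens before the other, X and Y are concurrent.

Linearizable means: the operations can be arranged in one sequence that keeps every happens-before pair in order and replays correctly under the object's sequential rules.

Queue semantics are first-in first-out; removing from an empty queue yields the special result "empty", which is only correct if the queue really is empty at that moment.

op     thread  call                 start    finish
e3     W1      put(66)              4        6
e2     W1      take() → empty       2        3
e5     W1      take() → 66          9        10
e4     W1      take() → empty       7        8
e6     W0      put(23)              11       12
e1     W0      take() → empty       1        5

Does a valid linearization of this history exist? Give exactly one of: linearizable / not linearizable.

not linearizable

cut after 7 events: linearizable; cut after 8 events (e4 responds, time 8): not linearizable
all 3 real-time-respecting orders fail — 4 completed queue operations, no legal replay
take e1, e2, e3, e4: step 4 already fails, because e4 take() → empty cannot occur there
take e2, e1, e3, e4: step 4 already fails, because e4 take() → empty cannot occur there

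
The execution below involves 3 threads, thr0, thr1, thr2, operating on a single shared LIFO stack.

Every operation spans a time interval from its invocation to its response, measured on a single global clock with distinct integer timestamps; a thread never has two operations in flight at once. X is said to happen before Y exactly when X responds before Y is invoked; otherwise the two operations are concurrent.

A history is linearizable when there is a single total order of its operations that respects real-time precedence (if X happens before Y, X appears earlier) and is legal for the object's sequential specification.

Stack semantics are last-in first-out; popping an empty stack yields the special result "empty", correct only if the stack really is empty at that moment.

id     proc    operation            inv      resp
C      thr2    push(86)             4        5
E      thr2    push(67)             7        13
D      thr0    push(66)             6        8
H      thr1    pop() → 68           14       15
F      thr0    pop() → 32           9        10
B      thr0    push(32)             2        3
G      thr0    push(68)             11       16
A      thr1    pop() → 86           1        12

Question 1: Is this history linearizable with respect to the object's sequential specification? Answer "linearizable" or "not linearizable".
events 1..9 are fine; event 10 — the response of F at time 10 — makes the prefix non-linearizable
exactly one order of the 4 completed ops respects real time; the LIFO stack replay fails
no escape via the 2 pending operations (A, E): every completion choice fails
take B, C, D, F (pending dropped): step 4 already fails, because F pop() → 32 cannot occur there

not linearizable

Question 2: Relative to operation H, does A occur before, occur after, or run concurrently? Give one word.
A spans [1,12], H spans [14,15]
resp(A)=12 < inv(H)=14

before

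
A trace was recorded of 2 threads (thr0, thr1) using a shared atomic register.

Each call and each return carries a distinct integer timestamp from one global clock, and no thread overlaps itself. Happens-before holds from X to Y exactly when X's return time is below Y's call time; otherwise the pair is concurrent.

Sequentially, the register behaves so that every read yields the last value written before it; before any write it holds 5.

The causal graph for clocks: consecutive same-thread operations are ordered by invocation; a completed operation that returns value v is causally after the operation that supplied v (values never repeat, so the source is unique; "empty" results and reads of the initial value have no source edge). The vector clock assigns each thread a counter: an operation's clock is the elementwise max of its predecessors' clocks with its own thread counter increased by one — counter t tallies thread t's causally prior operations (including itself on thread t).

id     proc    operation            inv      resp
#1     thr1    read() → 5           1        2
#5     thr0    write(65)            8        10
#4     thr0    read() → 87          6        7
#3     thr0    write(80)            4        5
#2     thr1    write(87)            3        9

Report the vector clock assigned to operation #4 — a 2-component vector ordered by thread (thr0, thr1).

no predecessors for #1 (invoked 1): thr1 increments from zero → (0, 1)
no predecessors for #3 (invoked 4): thr0 increments from zero → (1, 0)
#2, invoked 3, takes VC(#1)=(0, 1) under max, adds 1 for thr1 → (0, 2)
#4, invoked 6, takes VC(#2)=(0, 2), VC(#3)=(1, 0) under max, adds 1 for thr0 → (2, 2)
#5, invoked 8, takes VC(#4)=(2, 2) under max, adds 1 for thr0 → (3, 2)
target: VC(#4) = (2, 2)

(2, 2)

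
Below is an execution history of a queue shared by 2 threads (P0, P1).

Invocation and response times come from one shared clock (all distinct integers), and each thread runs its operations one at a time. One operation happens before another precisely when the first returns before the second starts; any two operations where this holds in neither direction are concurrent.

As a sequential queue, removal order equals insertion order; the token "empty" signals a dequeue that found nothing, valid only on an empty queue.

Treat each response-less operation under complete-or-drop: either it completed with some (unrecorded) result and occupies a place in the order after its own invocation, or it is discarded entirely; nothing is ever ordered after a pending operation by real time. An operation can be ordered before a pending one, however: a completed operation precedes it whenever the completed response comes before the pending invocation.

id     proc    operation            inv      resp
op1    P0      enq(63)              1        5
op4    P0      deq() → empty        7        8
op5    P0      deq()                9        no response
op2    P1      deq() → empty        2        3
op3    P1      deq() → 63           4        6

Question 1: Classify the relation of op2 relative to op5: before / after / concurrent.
before

op2 spans [2,3], op5 spans [9,…)
resp(op2)=3 < inv(op5)=9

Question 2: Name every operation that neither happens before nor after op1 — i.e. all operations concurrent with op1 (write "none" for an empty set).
op2, op3

overlap test against op1 [1,5]: concurrent iff the interval meets 1..5
op2 [2,3]: concurrent
op3 [4,6]: concurrent
op4 [7,8]: after
op5 [9,…): after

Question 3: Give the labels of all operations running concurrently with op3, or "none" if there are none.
op1

concurrent with op3 ([4,6]): every op whose interval crosses 4..6
op1 [1,5]: concurrent
op2 [2,3]: before
op4 [7,8]: after
op5 [9,…): after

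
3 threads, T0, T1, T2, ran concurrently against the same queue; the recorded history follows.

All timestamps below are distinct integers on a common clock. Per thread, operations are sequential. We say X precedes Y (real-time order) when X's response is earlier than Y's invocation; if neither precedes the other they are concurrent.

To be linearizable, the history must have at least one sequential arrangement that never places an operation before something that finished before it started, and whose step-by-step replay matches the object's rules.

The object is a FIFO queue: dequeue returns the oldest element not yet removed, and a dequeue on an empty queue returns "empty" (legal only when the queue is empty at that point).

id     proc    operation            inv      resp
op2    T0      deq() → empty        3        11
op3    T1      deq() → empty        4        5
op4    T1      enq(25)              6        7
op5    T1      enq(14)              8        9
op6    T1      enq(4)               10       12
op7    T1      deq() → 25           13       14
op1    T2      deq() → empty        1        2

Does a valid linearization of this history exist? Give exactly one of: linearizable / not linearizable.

one valid linearization: op1, op2, op3, op4, op5, op6, op7
step 1: op1 deq() → empty — queue <>
step 2: op2 deq() → empty — queue <>
step 3: op3 deq() → empty — queue <>
step 4: op4 enq(25) — queue <25>
step 5: op5 enq(14) — queue <25,14>
step 6: op6 enq(4) — queue <25,14,4>
step 7: op7 deq() → 25 — queue <14,4>

linearizable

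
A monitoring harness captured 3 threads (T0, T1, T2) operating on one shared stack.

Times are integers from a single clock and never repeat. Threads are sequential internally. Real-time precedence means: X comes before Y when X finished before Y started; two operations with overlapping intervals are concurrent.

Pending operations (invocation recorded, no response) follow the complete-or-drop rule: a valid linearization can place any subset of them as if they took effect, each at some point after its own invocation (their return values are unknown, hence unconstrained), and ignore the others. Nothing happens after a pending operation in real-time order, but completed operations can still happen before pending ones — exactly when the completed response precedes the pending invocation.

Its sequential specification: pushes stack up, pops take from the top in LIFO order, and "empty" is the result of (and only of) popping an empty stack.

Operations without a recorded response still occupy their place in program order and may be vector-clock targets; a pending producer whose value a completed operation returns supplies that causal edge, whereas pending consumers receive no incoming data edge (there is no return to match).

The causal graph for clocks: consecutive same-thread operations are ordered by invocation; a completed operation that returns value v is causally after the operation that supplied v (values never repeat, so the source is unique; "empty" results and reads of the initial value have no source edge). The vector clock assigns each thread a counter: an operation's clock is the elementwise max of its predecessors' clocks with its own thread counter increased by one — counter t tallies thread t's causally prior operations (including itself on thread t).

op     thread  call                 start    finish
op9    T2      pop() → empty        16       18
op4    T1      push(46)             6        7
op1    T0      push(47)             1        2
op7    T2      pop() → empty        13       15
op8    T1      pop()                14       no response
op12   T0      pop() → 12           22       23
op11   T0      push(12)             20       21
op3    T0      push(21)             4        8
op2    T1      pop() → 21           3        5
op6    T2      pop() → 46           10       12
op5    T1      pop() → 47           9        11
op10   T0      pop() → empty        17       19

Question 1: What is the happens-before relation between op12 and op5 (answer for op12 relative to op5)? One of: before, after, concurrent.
Answer: after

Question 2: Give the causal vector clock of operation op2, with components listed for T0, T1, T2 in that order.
Answer: (2, 1, 0)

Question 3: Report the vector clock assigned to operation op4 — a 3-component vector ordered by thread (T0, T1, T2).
Answer: (2, 2, 0)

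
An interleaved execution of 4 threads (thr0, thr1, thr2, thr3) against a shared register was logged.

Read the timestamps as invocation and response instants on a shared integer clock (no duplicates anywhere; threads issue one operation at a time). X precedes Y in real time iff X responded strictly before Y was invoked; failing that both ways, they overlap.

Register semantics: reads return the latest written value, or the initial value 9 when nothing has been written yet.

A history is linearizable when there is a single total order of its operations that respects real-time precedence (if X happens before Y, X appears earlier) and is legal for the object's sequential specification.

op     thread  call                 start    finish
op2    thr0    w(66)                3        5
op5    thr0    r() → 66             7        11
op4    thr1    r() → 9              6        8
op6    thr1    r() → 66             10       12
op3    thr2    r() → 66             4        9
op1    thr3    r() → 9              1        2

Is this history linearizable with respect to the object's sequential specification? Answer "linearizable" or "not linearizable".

not linearizable

through event 7 a valid linearization exists; event 8 (op4 responding at time 8) ends that
the completed operations (3 total) allow one real-time order; the register replay rejects it
include/drop combinations of the 2 pending operations (op3, op5) were all tried; none helps
e.g. op1, op2, op4 (pending dropped): illegal at step 3, since op4 r() → 9 cannot apply there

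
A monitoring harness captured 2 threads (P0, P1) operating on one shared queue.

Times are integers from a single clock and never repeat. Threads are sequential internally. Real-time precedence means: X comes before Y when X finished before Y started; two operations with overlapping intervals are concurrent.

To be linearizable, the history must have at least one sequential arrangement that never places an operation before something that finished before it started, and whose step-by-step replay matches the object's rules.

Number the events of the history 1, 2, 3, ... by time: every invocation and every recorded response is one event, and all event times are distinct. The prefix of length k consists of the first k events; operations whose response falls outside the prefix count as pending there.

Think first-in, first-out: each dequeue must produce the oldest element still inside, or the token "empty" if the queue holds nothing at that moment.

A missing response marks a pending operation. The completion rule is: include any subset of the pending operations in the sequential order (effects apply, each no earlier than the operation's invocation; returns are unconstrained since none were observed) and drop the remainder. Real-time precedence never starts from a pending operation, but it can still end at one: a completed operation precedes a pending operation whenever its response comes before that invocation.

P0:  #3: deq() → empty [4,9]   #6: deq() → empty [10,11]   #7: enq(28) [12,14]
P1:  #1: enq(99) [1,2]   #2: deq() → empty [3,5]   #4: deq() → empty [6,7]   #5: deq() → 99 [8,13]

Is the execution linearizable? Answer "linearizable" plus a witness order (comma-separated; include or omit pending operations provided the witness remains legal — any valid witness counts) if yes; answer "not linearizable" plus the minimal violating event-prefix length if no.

the violation lands at event 9, #3's response at time 9: events 1..8 linearize, events 1..9 do not
checked exhaustively: 3 real-time-consistent orders of 4 completed operations, zero legal queue replays
no escape via the 1 pending operation (#5): every completion choice fails
sample order #1, #2, #3, #4 (pending dropped) stalls at step 2 — #2 deq() → empty has no legal effect
sample order #1, #2, #4, #3 (pending dropped) stalls at step 2 — #2 deq() → empty has no legal effect

not linearizable — minimal violating prefix: 9 events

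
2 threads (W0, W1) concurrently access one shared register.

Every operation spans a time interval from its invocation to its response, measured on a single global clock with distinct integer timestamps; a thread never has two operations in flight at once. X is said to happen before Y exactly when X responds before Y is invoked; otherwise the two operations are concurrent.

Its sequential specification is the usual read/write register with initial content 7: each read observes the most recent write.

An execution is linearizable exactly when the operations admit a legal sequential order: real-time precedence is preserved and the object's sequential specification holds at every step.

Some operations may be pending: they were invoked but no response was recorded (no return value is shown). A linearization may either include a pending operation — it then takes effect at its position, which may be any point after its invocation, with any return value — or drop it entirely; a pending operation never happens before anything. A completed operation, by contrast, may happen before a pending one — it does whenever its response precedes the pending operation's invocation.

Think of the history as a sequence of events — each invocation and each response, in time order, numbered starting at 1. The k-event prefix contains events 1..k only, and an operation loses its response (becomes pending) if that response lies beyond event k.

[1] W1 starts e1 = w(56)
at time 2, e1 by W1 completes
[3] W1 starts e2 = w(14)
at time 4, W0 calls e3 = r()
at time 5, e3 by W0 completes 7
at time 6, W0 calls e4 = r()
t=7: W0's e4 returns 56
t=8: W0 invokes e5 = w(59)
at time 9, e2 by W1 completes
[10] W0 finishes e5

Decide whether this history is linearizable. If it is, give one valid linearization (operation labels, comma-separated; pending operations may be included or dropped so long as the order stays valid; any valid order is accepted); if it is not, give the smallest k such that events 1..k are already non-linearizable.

not linearizable — minimal violating prefix: 5 events

the violation lands at event 5, e3's response at time 5: events 1..4 linearize, events 1..5 do not
one real-time candidate order over the 2 completed operations — the register replay rejects it
including or dropping the 1 pending operation (e2) in any combination fails
for example e1, e3 (pending dropped) fails at step 2: e3 r() → 7 is not legal there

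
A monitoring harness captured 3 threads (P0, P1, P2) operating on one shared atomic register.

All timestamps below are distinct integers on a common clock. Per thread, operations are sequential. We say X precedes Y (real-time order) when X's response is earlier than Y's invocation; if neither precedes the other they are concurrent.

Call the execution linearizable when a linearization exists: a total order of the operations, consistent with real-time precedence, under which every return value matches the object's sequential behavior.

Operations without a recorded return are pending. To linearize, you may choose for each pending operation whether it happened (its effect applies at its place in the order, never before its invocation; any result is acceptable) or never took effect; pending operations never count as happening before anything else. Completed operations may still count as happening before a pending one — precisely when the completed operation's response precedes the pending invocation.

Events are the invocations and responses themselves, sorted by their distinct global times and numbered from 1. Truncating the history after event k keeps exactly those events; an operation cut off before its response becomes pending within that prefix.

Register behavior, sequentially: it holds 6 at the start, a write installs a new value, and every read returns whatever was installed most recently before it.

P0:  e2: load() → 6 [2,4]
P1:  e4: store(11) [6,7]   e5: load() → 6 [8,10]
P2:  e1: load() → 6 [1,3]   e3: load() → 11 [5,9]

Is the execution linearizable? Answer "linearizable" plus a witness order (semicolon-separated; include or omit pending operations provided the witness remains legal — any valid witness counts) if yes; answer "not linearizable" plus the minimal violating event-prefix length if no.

already the first 10 events (up to e5's response at time 10) admit no linearization; the first 9 still do
no legal order exists: 6 real-time-consistent candidates over 5 completed atomic register operations, all rejected
one such order, e1, e2, e3, e4, e5, breaks at step 3 where e3 load() → 11 is illegal
one such order, e1, e2, e4, e3, e5, breaks at step 5 where e5 load() → 6 is illegal

not linearizable — minimal violating prefix: 10 events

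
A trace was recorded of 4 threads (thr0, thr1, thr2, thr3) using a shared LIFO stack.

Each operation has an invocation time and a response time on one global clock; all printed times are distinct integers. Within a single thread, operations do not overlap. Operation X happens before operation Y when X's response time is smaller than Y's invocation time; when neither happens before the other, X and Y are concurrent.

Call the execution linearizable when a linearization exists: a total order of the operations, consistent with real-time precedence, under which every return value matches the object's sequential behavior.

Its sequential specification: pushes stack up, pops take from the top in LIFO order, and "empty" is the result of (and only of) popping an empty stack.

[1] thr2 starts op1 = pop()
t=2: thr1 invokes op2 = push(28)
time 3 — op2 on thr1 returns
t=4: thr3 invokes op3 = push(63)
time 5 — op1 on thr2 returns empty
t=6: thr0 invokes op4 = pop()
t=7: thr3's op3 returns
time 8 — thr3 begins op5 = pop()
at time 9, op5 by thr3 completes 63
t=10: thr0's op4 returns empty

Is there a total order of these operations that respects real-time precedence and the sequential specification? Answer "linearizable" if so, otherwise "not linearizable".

not linearizable

cut after 9 events: linearizable; cut after 10 events (op4 responds, time 10): not linearizable
all 8 real-time-respecting orders fail — 5 completed LIFO stack operations, no legal replay
take op1, op2, op3, op4, op5: step 4 already fails, because op4 pop() → empty cannot occur there
take op1, op2, op3, op5, op4: step 5 already fails, because op4 pop() → empty cannot occur there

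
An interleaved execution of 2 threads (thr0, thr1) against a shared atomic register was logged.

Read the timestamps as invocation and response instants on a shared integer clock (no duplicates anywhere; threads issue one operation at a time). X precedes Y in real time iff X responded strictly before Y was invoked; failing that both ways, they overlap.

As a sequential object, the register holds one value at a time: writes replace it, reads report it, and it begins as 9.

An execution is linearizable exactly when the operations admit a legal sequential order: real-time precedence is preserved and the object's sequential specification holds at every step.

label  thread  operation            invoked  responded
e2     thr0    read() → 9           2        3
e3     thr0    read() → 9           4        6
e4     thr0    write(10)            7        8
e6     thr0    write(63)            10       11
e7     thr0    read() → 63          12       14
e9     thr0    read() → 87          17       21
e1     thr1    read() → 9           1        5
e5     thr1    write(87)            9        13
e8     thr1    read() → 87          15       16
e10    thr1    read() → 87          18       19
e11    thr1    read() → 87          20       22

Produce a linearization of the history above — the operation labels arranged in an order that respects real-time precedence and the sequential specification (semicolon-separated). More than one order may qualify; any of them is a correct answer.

e1; e2; e3; e4; e6; e7; e5; e8; e9; e10; e11

1. e1 read() → 9, leaving value 9
2. e2 read() → 9, leaving value 9
3. e3 read() → 9, leaving value 9
4. e4 write(10), leaving value 10
5. e6 write(63), leaving value 63
6. e7 read() → 63, leaving value 63
7. e5 write(87), leaving value 87
8. e8 read() → 87, leaving value 87
9. e9 read() → 87, leaving value 87
10. e10 read() → 87, leaving value 87
11. e11 read() → 87, leaving value 87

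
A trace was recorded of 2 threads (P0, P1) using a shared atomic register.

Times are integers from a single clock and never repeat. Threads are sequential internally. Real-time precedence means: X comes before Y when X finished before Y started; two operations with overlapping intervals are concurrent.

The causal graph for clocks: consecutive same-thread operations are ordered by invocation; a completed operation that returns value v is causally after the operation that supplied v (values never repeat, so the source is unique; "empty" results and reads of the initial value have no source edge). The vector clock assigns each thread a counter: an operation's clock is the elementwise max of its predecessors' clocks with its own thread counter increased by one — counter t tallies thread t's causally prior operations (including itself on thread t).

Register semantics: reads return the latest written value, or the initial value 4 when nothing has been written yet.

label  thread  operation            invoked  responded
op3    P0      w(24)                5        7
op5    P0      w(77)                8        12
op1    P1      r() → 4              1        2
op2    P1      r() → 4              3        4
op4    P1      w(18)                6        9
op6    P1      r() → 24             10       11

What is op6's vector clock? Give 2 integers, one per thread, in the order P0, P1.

(1, 4)

no predecessors for op1 (invoked 1): P1 increments from zero → (0, 1)
no predecessors for op3 (invoked 5): P0 increments from zero → (1, 0)
op2 (invocation 3): componentwise max over VC(op1)=(0, 1), +1 at P1, giving (0, 2)
op5 (invocation 8): componentwise max over VC(op3)=(1, 0), +1 at P0, giving (2, 0)
op4 (invocation 6): componentwise max over VC(op2)=(0, 2), +1 at P1, giving (0, 3)
op6 (invocation 10): componentwise max over VC(op3)=(1, 0), VC(op4)=(0, 3), +1 at P1, giving (1, 4)
target: VC(op6) = (1, 4)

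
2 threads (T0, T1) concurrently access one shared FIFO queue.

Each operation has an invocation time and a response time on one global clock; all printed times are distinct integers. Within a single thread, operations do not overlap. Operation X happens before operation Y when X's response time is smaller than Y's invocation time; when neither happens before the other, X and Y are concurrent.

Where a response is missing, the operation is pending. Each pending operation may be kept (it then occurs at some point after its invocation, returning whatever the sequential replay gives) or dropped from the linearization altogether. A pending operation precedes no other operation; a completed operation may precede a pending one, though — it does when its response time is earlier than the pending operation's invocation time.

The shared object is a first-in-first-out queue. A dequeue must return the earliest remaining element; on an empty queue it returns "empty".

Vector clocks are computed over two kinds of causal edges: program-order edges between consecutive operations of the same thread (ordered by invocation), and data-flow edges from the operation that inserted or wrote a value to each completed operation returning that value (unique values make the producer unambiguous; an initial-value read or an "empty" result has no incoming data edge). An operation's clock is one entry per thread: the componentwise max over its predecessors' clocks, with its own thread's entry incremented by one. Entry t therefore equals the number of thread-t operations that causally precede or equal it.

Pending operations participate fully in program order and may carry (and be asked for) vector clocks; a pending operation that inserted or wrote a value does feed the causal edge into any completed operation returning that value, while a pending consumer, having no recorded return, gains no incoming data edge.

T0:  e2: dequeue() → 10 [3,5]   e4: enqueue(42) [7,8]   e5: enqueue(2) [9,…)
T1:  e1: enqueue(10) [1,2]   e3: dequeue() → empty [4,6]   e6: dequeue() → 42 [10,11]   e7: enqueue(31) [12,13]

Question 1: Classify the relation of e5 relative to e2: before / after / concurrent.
e5 spans [9,…), e2 spans [3,5]
resp(e2)=5 < inv(e5)=9

after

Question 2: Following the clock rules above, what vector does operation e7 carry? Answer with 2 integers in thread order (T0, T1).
root op e1, invoked 1: fresh clock plus T1's own tick → (0, 1)
e3, invoked 4, takes VC(e1)=(0, 1) under max, adds 1 for T1 → (0, 2)
e2, invoked 3, takes VC(e1)=(0, 1) under max, adds 1 for T0 → (1, 1)
e4, invoked 7, takes VC(e2)=(1, 1) under max, adds 1 for T0 → (2, 1)
e5, invoked 9, takes VC(e4)=(2, 1) under max, adds 1 for T0 → (3, 1)
e6, invoked 10, takes VC(e3)=(0, 2), VC(e4)=(2, 1) under max, adds 1 for T1 → (2, 3)
e7, invoked 12, takes VC(e6)=(2, 3) under max, adds 1 for T1 → (2, 4)
target: VC(e7) = (2, 4)

(2, 4)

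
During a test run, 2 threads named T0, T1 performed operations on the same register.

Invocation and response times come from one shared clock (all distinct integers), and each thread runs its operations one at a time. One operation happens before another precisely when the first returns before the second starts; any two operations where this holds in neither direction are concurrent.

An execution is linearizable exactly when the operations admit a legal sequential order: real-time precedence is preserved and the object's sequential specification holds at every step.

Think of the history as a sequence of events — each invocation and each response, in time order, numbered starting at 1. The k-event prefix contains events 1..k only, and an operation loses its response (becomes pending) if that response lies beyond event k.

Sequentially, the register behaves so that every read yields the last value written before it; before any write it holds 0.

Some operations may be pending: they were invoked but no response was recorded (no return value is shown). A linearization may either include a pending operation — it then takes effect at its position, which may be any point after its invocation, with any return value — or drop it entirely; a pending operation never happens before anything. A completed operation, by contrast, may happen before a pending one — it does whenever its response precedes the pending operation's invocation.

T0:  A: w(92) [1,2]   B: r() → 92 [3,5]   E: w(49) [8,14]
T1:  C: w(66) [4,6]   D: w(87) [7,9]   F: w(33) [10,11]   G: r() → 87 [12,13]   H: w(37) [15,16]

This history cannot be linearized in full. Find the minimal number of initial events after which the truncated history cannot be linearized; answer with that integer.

a valid linearization of events 1..12 exists, for instance A, B, C, D, E, F:
1. A w(92), leaving value 92
2. B r() → 92, leaving value 92
3. C w(66), leaving value 66
4. D w(87), leaving value 87
5. E w(49) (pending, included), leaving value 49
6. F w(33), leaving value 33
once event 13 joins (G's response, time 13), exhaustive search finds no witness
completion choices over the 1 pending operation (E) were checked; none helps
sample order A, B, C, D, F, G (pending dropped) stalls at step 6 — G r() → 87 has no legal effect
sample order A, C, B, D, F, G (pending dropped) stalls at step 3 — B r() → 92 has no legal effect

13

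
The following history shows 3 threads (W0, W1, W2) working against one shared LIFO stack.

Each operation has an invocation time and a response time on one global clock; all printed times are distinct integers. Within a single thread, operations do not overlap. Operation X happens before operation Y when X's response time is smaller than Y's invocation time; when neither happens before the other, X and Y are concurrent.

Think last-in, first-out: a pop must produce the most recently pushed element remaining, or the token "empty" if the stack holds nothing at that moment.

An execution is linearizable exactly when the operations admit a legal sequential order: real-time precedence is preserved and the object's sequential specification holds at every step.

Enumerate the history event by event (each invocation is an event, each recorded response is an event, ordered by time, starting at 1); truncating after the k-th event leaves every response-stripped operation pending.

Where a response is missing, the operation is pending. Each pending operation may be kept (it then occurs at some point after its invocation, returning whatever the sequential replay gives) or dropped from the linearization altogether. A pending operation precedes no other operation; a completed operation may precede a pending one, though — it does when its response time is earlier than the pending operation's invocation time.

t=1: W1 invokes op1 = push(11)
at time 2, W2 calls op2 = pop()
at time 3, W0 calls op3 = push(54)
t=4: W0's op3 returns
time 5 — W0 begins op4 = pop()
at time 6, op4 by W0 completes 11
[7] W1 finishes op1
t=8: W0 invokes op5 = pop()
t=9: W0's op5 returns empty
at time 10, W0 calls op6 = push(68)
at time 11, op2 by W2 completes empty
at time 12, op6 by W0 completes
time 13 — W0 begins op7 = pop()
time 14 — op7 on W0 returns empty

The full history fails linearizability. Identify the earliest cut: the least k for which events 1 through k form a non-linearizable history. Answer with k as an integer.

11

events 1..10 are linearizable, e.g. via op1, op3, op2, op4, op5:
step 1: op1 push(11) — stack <11>
step 2: op3 push(54) — stack <11,54>
step 3: op2 pop() (pending, included) — stack <11>
step 4: op4 pop() → 11 — stack <>
step 5: op5 pop() → empty — stack <>
include event 11 — op2 responding at 11 — and every candidate order breaks
including or dropping the 1 pending operation (op6) in any combination fails
e.g. op1, op2, op3, op4, op5 (pending dropped): illegal at step 2, since op2 pop() → empty cannot apply there
e.g. op1, op3, op2, op4, op5 (pending dropped): illegal at step 3, since op2 pop() → empty cannot apply there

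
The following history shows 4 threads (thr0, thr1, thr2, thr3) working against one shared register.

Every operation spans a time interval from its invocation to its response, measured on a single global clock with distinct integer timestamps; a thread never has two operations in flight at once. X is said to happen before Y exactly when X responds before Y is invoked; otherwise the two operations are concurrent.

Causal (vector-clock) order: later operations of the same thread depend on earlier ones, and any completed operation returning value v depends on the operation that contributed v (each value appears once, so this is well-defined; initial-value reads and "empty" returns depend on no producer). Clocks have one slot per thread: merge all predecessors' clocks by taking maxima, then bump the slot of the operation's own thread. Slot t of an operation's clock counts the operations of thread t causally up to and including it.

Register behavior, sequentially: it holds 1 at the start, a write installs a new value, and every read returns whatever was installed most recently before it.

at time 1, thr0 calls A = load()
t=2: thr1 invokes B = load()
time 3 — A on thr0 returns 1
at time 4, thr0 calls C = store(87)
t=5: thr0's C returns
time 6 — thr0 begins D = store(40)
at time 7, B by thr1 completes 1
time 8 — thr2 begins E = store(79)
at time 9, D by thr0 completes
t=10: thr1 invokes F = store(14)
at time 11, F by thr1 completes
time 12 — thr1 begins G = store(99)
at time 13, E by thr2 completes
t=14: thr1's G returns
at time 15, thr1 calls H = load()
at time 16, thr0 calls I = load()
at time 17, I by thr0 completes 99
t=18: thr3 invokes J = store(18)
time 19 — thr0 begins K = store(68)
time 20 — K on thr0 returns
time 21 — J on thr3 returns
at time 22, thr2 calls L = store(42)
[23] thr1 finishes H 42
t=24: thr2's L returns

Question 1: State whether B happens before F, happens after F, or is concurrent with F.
before

B spans [2,7], F spans [10,11]
resp(B)=7 < inv(F)=10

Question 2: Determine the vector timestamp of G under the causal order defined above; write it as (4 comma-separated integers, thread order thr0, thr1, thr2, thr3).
(0, 3, 0, 0)

root op J, invoked 18: fresh clock plus thr3's own tick → (0, 0, 0, 1)
root op E, invoked 8: fresh clock plus thr2's own tick → (0, 0, 1, 0)
root op B, invoked 2: fresh clock plus thr1's own tick → (0, 1, 0, 0)
root op A, invoked 1: fresh clock plus thr0's own tick → (1, 0, 0, 0)
invoked at 22, L merges VC(E)=(0, 0, 1, 0) and bumps thr2's slot → (0, 0, 2, 0)
invoked at 10, F merges VC(B)=(0, 1, 0, 0) and bumps thr1's slot → (0, 2, 0, 0)
invoked at 4, C merges VC(A)=(1, 0, 0, 0) and bumps thr0's slot → (2, 0, 0, 0)
invoked at 12, G merges VC(F)=(0, 2, 0, 0) and bumps thr1's slot → (0, 3, 0, 0)
invoked at 6, D merges VC(C)=(2, 0, 0, 0) and bumps thr0's slot → (3, 0, 0, 0)
invoked at 15, H merges VC(G)=(0, 3, 0, 0), VC(L)=(0, 0, 2, 0) and bumps thr1's slot → (0, 4, 2, 0)
invoked at 16, I merges VC(D)=(3, 0, 0, 0), VC(G)=(0, 3, 0, 0) and bumps thr0's slot → (4, 3, 0, 0)
invoked at 19, K merges VC(I)=(4, 3, 0, 0) and bumps thr0's slot → (5, 3, 0, 0)
target: VC(G) = (0, 3, 0, 0)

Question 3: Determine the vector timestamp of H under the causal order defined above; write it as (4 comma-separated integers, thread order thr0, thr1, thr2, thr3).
(0, 4, 2, 0)

J, invoked 18, has no incoming edges; only thr3's bump applies → (0, 0, 0, 1)
E, invoked 8, has no incoming edges; only thr2's bump applies → (0, 0, 1, 0)
B, invoked 2, has no incoming edges; only thr1's bump applies → (0, 1, 0, 0)
A, invoked 1, has no incoming edges; only thr0's bump applies → (1, 0, 0, 0)
from VC(E)=(0, 0, 1, 0), L (invoked 22) maxes components and bumps thr2 → (0, 0, 2, 0)
from VC(B)=(0, 1, 0, 0), F (invoked 10) maxes components and bumps thr1 → (0, 2, 0, 0)
from VC(A)=(1, 0, 0, 0), C (invoked 4) maxes components and bumps thr0 → (2, 0, 0, 0)
from VC(F)=(0, 2, 0, 0), G (invoked 12) maxes components and bumps thr1 → (0, 3, 0, 0)
from VC(C)=(2, 0, 0, 0), D (invoked 6) maxes components and bumps thr0 → (3, 0, 0, 0)
from VC(G)=(0, 3, 0, 0), VC(L)=(0, 0, 2, 0), H (invoked 15) maxes components and bumps thr1 → (0, 4, 2, 0)
from VC(D)=(3, 0, 0, 0), VC(G)=(0, 3, 0, 0), I (invoked 16) maxes components and bumps thr0 → (4, 3, 0, 0)
from VC(I)=(4, 3, 0, 0), K (invoked 19) maxes components and bumps thr0 → (5, 3, 0, 0)
target: VC(H) = (0, 4, 2, 0)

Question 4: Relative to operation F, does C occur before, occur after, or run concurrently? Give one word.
before

C spans [4,5], F spans [10,11]
resp(C)=5 < inv(F)=10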